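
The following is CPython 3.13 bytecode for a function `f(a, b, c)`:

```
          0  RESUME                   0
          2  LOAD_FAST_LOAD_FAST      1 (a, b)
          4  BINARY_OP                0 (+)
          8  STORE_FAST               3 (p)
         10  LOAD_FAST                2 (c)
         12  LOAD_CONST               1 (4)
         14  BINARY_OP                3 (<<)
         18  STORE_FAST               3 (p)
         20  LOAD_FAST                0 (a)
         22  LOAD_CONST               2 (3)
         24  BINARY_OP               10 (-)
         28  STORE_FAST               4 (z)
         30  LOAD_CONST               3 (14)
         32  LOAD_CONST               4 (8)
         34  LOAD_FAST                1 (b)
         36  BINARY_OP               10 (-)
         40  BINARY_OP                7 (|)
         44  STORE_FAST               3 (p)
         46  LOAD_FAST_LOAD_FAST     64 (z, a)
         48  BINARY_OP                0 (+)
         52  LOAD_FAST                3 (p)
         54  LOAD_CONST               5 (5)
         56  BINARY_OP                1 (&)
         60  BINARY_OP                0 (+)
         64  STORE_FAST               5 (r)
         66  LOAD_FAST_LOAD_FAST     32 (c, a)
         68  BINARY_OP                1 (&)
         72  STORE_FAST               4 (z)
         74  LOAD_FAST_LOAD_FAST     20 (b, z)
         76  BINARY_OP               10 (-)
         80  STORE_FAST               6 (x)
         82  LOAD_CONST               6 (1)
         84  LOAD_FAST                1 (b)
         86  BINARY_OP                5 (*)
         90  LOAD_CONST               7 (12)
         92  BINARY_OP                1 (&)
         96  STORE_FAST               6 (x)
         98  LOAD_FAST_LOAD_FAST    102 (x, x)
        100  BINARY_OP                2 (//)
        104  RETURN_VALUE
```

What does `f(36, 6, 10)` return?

1

LOAD_FAST_LOAD_FAST a,b → push 36,6. Stack: [36, 6]
BINARY_OP + → 36 + 6 = 42. Stack: [42]
STORE_FAST p → p=42. Stack: []
LOAD_FAST c → push 10. Stack: [10]
LOAD_CONST → push 4. Stack: [10, 4]
BINARY_OP << → 10 << 4 = 160. Stack: [160]
STORE_FAST p → p=160. Stack: []
LOAD_FAST a → push 36. Stack: [36]
LOAD_CONST → push 3. Stack: [36, 3]
BINARY_OP - → 36 - 3 = 33. Stack: [33]
STORE_FAST z → z=33. Stack: []
LOAD_CONST → push 14. Stack: [14]
LOAD_CONST → push 8. Stack: [14, 8]
LOAD_FAST b → push 6. Stack: [14, 8, 6]
BINARY_OP - → 8 - 6 = 2. Stack: [14, 2]
BINARY_OP | → 14 | 2 = 14. Stack: [14]
STORE_FAST p → p=14. Stack: []
LOAD_FAST_LOAD_FAST z,a → push 33,36. Stack: [33, 36]
BINARY_OP + → 33 + 36 = 69. Stack: [69]
LOAD_FAST p → push 14. Stack: [69, 14]
LOAD_CONST → push 5. Stack: [69, 14, 5]
BINARY_OP & → 14 & 5 = 4. Stack: [69, 4]
BINARY_OP + → 69 + 4 = 73. Stack: [73]
STORE_FAST r → r=73. Stack: []
LOAD_FAST_LOAD_FAST c,a → push 10,36. Stack: [10, 36]
BINARY_OP & → 10 & 36 = 0. Stack: [0]
STORE_FAST z → z=0. Stack: []
LOAD_FAST_LOAD_FAST b,z → push 6,0. Stack: [6, 0]
BINARY_OP - → 6 - 0 = 6. Stack: [6]
STORE_FAST x → x=6. Stack: []
LOAD_CONST → push 1. Stack: [1]
LOAD_FAST b → push 6. Stack: [1, 6]
BINARY_OP * → 1 * 6 = 6. Stack: [6]
LOAD_CONST → push 12. Stack: [6, 12]
BINARY_OP & → 6 & 12 = 4. Stack: [4]
STORE_FAST x → x=4. Stack: []
LOAD_FAST_LOAD_FAST x,x → push 4,4. Stack: [4, 4]
BINARY_OP // → 4 // 4 = 1. Stack: [1]
RETURN_VALUE → return 1.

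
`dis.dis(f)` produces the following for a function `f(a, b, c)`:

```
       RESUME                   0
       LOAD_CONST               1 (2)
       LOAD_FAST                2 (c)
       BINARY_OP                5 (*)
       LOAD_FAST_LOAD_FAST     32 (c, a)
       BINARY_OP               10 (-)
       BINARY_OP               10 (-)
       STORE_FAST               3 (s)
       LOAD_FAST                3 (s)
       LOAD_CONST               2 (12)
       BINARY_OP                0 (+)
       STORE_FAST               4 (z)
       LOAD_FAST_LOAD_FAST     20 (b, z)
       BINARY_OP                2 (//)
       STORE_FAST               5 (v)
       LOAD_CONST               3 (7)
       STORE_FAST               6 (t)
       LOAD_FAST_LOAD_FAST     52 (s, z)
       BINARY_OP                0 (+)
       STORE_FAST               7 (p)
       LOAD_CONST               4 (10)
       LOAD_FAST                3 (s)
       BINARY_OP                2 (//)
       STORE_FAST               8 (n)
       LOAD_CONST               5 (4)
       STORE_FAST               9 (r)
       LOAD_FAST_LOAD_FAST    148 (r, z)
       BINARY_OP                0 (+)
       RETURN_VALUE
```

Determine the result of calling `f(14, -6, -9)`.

LOAD_CONST → push 2. Stack: [2]
LOAD_FAST c → push -9. Stack: [2, -9]
BINARY_OP * → 2 * -9 = -18. Stack: [-18]
LOAD_FAST_LOAD_FAST c,a → push -9,14. Stack: [-18, -9, 14]
BINARY_OP - → -9 - 14 = -23. Stack: [-18, -23]
BINARY_OP - → -18 - -23 = 5. Stack: [5]
STORE_FAST s → s=5. Stack: []
LOAD_FAST s → push 5. Stack: [5]
LOAD_CONST → push 12. Stack: [5, 12]
BINARY_OP + → 5 + 12 = 17. Stack: [17]
STORE_FAST z → z=17. Stack: []
LOAD_FAST_LOAD_FAST b,z → push -6,17. Stack: [-6, 17]
BINARY_OP // → -6 // 17 = -1. Stack: [-1]
STORE_FAST v → v=-1. Stack: []
LOAD_CONST → push 7. Stack: [7]
STORE_FAST t → t=7. Stack: []
LOAD_FAST_LOAD_FAST s,z → push 5,17. Stack: [5, 17]
BINARY_OP + → 5 + 17 = 22. Stack: [22]
STORE_FAST p → p=22. Stack: []
LOAD_CONST → push 10. Stack: [10]
LOAD_FAST s → push 5. Stack: [10, 5]
BINARY_OP // → 10 // 5 = 2. Stack: [2]
STORE_FAST n → n=2. Stack: []
LOAD_CONST → push 4. Stack: [4]
STORE_FAST r → r=4. Stack: []
LOAD_FAST_LOAD_FAST r,z → push 4,17. Stack: [4, 17]
BINARY_OP + → 4 + 17 = 21. Stack: [21]
RETURN_VALUE → return 21.

21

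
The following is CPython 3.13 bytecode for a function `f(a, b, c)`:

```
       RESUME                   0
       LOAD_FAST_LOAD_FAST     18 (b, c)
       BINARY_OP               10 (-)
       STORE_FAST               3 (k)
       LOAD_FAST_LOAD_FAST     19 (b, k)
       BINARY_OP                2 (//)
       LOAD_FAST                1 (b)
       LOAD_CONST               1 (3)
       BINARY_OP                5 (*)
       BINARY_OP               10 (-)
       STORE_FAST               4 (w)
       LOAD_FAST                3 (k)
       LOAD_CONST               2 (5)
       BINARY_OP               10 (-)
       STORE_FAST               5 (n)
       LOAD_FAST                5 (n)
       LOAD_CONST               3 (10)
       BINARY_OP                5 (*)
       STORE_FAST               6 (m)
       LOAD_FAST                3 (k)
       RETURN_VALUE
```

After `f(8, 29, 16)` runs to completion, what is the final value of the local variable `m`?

80

LOAD_FAST_LOAD_FAST b,c → push 29,16. Stack: [29, 16]
BINARY_OP - → 29 - 16 = 13. Stack: [13]
STORE_FAST k → k=13. Stack: []
LOAD_FAST_LOAD_FAST b,k → push 29,13. Stack: [29, 13]
BINARY_OP // → 29 // 13 = 2. Stack: [2]
LOAD_FAST b → push 29. Stack: [2, 29]
LOAD_CONST → push 3. Stack: [2, 29, 3]
BINARY_OP * → 29 * 3 = 87. Stack: [2, 87]
BINARY_OP - → 2 - 87 = -85. Stack: [-85]
STORE_FAST w → w=-85. Stack: []
LOAD_FAST k → push 13. Stack: [13]
LOAD_CONST → push 5. Stack: [13, 5]
BINARY_OP - → 13 - 5 = 8. Stack: [8]
STORE_FAST n → n=8. Stack: []
LOAD_FAST n → push 8. Stack: [8]
LOAD_CONST → push 10. Stack: [8, 10]
BINARY_OP * → 8 * 10 = 80. Stack: [80]
STORE_FAST m → m=80. Stack: []
LOAD_FAST k → push 13. Stack: [13]
RETURN_VALUE → return 13.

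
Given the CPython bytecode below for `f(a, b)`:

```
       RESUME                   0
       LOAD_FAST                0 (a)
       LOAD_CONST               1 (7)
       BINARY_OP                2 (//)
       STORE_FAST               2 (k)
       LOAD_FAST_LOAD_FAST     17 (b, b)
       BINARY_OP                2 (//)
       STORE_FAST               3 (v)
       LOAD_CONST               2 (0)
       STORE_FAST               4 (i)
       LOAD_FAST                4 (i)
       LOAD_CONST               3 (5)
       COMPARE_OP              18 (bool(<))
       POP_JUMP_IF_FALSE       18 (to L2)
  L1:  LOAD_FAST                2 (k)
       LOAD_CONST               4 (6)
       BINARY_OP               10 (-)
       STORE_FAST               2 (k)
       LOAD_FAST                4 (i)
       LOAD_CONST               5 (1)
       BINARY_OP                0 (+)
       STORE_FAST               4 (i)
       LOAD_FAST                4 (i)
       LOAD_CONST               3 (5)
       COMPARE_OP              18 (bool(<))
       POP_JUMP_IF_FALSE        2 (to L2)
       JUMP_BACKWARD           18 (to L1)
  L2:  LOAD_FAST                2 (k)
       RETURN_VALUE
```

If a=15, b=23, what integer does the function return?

-28

LOAD_FAST a → push 15
LOAD_CONST → push 7
BINARY_OP // → 15 // 7 = 2
STORE_FAST k → k=2
LOAD_FAST_LOAD_FAST b,b → push 23,23
BINARY_OP // → 23 // 23 = 1
STORE_FAST v → v=1
LOAD_CONST → push 0
STORE_FAST i → i=0
LOAD_FAST i → push 0
LOAD_CONST → push 5
COMPARE_OP bool(<) → 0 vs 5 = True
POP_JUMP_IF_FALSE → pop True; no jump
LOAD_FAST k → push 2
LOAD_CONST → push 6
BINARY_OP - → 2 - 6 = -4
STORE_FAST k → k=-4
LOAD_FAST i → push 0
LOAD_CONST → push 1
BINARY_OP + → 0 + 1 = 1
STORE_FAST i → i=1
LOAD_FAST i → push 1
LOAD_CONST → push 5
COMPARE_OP bool(<) → 1 vs 5 = True
POP_JUMP_IF_FALSE → pop True; no jump
LOAD_FAST k → push -4
LOAD_CONST → push 6
BINARY_OP - → -4 - 6 = -10
STORE_FAST k → k=-10
LOAD_FAST i → push 1
LOAD_CONST → push 1
BINARY_OP + → 1 + 1 = 2
STORE_FAST i → i=2
LOAD_FAST i → push 2
LOAD_CONST → push 5
COMPARE_OP bool(<) → 2 vs 5 = True
POP_JUMP_IF_FALSE → pop True; no jump
LOAD_FAST k → push -10
LOAD_CONST → push 6
BINARY_OP - → -10 - 6 = -16
STORE_FAST k → k=-16
LOAD_FAST i → push 2
LOAD_CONST → push 1
BINARY_OP + → 2 + 1 = 3
STORE_FAST i → i=3
LOAD_FAST i → push 3
LOAD_CONST → push 5
COMPARE_OP bool(<) → 3 vs 5 = True
POP_JUMP_IF_FALSE → pop True; no jump
LOAD_FAST k → push -16
LOAD_CONST → push 6
BINARY_OP - → -16 - 6 = -22
STORE_FAST k → k=-22
LOAD_FAST i → push 3
LOAD_CONST → push 1
BINARY_OP + → 3 + 1 = 4
STORE_FAST i → i=4
LOAD_FAST i → push 4
LOAD_CONST → push 5
COMPARE_OP bool(<) → 4 vs 5 = True
POP_JUMP_IF_FALSE → pop True; no jump
LOAD_FAST k → push -22
LOAD_CONST → push 6
BINARY_OP - → -22 - 6 = -28
STORE_FAST k → k=-28
LOAD_FAST i → push 4
LOAD_CONST → push 1
BINARY_OP + → 4 + 1 = 5
STORE_FAST i → i=5
LOAD_FAST i → push 5
LOAD_CONST → push 5
COMPARE_OP bool(<) → 5 vs 5 = False
POP_JUMP_IF_FALSE → pop False; jump
LOAD_FAST k → push -28
RETURN_VALUE → return -28.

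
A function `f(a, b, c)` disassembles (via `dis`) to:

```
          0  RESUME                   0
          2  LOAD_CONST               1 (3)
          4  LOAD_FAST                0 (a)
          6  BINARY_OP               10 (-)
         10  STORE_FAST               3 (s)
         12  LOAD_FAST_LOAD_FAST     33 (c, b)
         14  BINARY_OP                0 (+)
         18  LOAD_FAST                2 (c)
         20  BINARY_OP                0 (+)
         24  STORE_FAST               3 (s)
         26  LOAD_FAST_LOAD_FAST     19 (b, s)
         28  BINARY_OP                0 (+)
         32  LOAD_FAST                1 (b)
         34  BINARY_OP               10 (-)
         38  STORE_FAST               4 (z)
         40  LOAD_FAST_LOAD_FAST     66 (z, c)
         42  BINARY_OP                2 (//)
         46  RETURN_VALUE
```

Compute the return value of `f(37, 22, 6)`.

LOAD_CONST → push 3. Stack: [3]
LOAD_FAST a → push 37. Stack: [3, 37]
BINARY_OP - → 3 - 37 = -34. Stack: [-34]
STORE_FAST s → s=-34. Stack: []
LOAD_FAST_LOAD_FAST c,b → push 6,22. Stack: [6, 22]
BINARY_OP + → 6 + 22 = 28. Stack: [28]
LOAD_FAST c → push 6. Stack: [28, 6]
BINARY_OP + → 28 + 6 = 34. Stack: [34]
STORE_FAST s → s=34. Stack: []
LOAD_FAST_LOAD_FAST b,s → push 22,34. Stack: [22, 34]
BINARY_OP + → 22 + 34 = 56. Stack: [56]
LOAD_FAST b → push 22. Stack: [56, 22]
BINARY_OP - → 56 - 22 = 34. Stack: [34]
STORE_FAST z → z=34. Stack: []
LOAD_FAST_LOAD_FAST z,c → push 34,6. Stack: [34, 6]
BINARY_OP // → 34 // 6 = 5. Stack: [5]
RETURN_VALUE → return 5.

5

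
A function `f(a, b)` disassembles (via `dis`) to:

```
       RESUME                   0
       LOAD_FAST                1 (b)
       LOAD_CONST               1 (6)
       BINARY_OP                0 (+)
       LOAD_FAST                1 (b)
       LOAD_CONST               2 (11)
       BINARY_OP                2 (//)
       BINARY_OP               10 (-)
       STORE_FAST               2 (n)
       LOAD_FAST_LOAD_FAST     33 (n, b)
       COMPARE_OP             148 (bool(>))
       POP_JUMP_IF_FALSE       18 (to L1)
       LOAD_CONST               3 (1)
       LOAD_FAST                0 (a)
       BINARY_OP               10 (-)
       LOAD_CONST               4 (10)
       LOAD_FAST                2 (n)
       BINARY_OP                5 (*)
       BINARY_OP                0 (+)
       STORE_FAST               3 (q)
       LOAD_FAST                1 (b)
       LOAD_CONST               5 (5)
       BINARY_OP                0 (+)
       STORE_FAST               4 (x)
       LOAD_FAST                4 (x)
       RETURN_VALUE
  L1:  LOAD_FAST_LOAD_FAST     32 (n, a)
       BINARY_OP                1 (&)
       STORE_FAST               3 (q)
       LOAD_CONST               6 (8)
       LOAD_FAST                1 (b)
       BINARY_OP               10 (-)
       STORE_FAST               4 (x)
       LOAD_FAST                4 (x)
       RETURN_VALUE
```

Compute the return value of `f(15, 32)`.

LOAD_FAST b → push 32. Stack: [32]
LOAD_CONST → push 6. Stack: [32, 6]
BINARY_OP + → 32 + 6 = 38. Stack: [38]
LOAD_FAST b → push 32. Stack: [38, 32]
LOAD_CONST → push 11. Stack: [38, 32, 11]
BINARY_OP // → 32 // 11 = 2. Stack: [38, 2]
BINARY_OP - → 38 - 2 = 36. Stack: [36]
STORE_FAST n → n=36. Stack: []
LOAD_FAST_LOAD_FAST n,b → push 36,32. Stack: [36, 32]
COMPARE_OP bool(>) → 36 vs 32 = True. Stack: [True]
POP_JUMP_IF_FALSE → pop True; no jump. Stack: []
LOAD_CONST → push 1. Stack: [1]
LOAD_FAST a → push 15. Stack: [1, 15]
BINARY_OP - → 1 - 15 = -14. Stack: [-14]
LOAD_CONST → push 10. Stack: [-14, 10]
LOAD_FAST n → push 36. Stack: [-14, 10, 36]
BINARY_OP * → 10 * 36 = 360. Stack: [-14, 360]
BINARY_OP + → -14 + 360 = 346. Stack: [346]
STORE_FAST q → q=346. Stack: []
LOAD_FAST b → push 32. Stack: [32]
LOAD_CONST → push 5. Stack: [32, 5]
BINARY_OP + → 32 + 5 = 37. Stack: [37]
STORE_FAST x → x=37. Stack: []
LOAD_FAST x → push 37. Stack: [37]
RETURN_VALUE → return 37.

37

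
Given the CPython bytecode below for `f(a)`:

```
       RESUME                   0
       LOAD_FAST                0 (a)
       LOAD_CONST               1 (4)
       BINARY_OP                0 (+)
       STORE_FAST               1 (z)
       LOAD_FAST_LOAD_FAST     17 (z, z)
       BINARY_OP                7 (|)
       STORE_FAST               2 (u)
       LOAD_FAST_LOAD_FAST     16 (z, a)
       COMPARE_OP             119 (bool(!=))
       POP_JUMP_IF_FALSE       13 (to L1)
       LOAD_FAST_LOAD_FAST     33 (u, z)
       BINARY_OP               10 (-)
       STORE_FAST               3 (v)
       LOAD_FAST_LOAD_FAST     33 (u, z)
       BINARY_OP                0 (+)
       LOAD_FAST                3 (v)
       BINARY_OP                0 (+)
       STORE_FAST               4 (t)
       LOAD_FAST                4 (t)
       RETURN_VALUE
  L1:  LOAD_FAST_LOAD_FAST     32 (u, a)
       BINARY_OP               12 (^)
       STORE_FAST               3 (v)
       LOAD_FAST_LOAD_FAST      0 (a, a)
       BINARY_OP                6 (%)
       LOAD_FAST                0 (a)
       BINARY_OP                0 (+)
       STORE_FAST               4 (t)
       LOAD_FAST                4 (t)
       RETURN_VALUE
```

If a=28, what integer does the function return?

LOAD_FAST a → push 28. Stack: [28]
LOAD_CONST → push 4. Stack: [28, 4]
BINARY_OP + → 28 + 4 = 32. Stack: [32]
STORE_FAST z → z=32. Stack: []
LOAD_FAST_LOAD_FAST z,z → push 32,32. Stack: [32, 32]
BINARY_OP | → 32 | 32 = 32. Stack: [32]
STORE_FAST u → u=32. Stack: []
LOAD_FAST_LOAD_FAST z,a → push 32,28. Stack: [32, 28]
COMPARE_OP bool(!=) → 32 vs 28 = True. Stack: [True]
POP_JUMP_IF_FALSE → pop True; no jump. Stack: []
LOAD_FAST_LOAD_FAST u,z → push 32,32. Stack: [32, 32]
BINARY_OP - → 32 - 32 = 0. Stack: [0]
STORE_FAST v → v=0. Stack: []
LOAD_FAST_LOAD_FAST u,z → push 32,32. Stack: [32, 32]
BINARY_OP + → 32 + 32 = 64. Stack: [64]
LOAD_FAST v → push 0. Stack: [64, 0]
BINARY_OP + → 64 + 0 = 64. Stack: [64]
STORE_FAST t → t=64. Stack: []
LOAD_FAST t → push 64. Stack: [64]
RETURN_VALUE → return 64.

64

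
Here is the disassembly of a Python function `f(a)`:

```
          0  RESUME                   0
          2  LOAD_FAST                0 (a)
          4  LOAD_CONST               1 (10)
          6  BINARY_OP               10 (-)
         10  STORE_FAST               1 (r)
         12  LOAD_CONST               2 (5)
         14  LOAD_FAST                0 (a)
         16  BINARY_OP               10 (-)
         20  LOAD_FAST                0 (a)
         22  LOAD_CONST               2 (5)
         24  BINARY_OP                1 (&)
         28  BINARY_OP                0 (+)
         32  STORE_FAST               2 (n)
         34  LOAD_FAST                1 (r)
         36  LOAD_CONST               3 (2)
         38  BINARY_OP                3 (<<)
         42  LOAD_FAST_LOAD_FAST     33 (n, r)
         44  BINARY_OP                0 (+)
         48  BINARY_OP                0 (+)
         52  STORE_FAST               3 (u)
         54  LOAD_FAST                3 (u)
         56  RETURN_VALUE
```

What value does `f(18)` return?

LOAD_FAST a → push 18. Stack: [18]
LOAD_CONST → push 10. Stack: [18, 10]
BINARY_OP - → 18 - 10 = 8. Stack: [8]
STORE_FAST r → r=8. Stack: []
LOAD_CONST → push 5. Stack: [5]
LOAD_FAST a → push 18. Stack: [5, 18]
BINARY_OP - → 5 - 18 = -13. Stack: [-13]
LOAD_FAST a → push 18. Stack: [-13, 18]
LOAD_CONST → push 5. Stack: [-13, 18, 5]
BINARY_OP & → 18 & 5 = 0. Stack: [-13, 0]
BINARY_OP + → -13 + 0 = -13. Stack: [-13]
STORE_FAST n → n=-13. Stack: []
LOAD_FAST r → push 8. Stack: [8]
LOAD_CONST → push 2. Stack: [8, 2]
BINARY_OP << → 8 << 2 = 32. Stack: [32]
LOAD_FAST_LOAD_FAST n,r → push -13,8. Stack: [32, -13, 8]
BINARY_OP + → -13 + 8 = -5. Stack: [32, -5]
BINARY_OP + → 32 + -5 = 27. Stack: [27]
STORE_FAST u → u=27. Stack: []
LOAD_FAST u → push 27. Stack: [27]
RETURN_VALUE → return 27.

27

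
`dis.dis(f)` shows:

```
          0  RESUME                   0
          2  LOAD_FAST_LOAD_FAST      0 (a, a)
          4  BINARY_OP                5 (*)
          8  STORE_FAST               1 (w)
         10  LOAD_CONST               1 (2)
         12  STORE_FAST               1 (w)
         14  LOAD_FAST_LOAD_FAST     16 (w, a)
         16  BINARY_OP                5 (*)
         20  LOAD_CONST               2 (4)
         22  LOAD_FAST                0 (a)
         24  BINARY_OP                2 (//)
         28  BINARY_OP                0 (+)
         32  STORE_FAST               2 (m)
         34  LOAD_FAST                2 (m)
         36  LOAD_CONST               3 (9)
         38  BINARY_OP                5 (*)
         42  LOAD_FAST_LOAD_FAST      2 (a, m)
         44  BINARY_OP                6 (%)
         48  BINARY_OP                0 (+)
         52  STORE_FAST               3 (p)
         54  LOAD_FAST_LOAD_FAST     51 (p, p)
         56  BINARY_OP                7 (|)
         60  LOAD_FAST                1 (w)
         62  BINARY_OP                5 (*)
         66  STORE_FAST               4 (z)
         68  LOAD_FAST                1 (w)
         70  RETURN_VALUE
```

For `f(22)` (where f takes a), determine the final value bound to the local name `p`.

418

LOAD_FAST_LOAD_FAST a,a → push 22,22. Stack: [22, 22]
BINARY_OP * → 22 * 22 = 484. Stack: [484]
STORE_FAST w → w=484. Stack: []
LOAD_CONST → push 2. Stack: [2]
STORE_FAST w → w=2. Stack: []
LOAD_FAST_LOAD_FAST w,a → push 2,22. Stack: [2, 22]
BINARY_OP * → 2 * 22 = 44. Stack: [44]
LOAD_CONST → push 4. Stack: [44, 4]
LOAD_FAST a → push 22. Stack: [44, 4, 22]
BINARY_OP // → 4 // 22 = 0. Stack: [44, 0]
BINARY_OP + → 44 + 0 = 44. Stack: [44]
STORE_FAST m → m=44. Stack: []
LOAD_FAST m → push 44. Stack: [44]
LOAD_CONST → push 9. Stack: [44, 9]
BINARY_OP * → 44 * 9 = 396. Stack: [396]
LOAD_FAST_LOAD_FAST a,m → push 22,44. Stack: [396, 22, 44]
BINARY_OP % → 22 % 44 = 22. Stack: [396, 22]
BINARY_OP + → 396 + 22 = 418. Stack: [418]
STORE_FAST p → p=418. Stack: []
LOAD_FAST_LOAD_FAST p,p → push 418,418. Stack: [418, 418]
BINARY_OP | → 418 | 418 = 418. Stack: [418]
LOAD_FAST w → push 2. Stack: [418, 2]
BINARY_OP * → 418 * 2 = 836. Stack: [836]
STORE_FAST z → z=836. Stack: []
LOAD_FAST w → push 2. Stack: [2]
RETURN_VALUE → return 2.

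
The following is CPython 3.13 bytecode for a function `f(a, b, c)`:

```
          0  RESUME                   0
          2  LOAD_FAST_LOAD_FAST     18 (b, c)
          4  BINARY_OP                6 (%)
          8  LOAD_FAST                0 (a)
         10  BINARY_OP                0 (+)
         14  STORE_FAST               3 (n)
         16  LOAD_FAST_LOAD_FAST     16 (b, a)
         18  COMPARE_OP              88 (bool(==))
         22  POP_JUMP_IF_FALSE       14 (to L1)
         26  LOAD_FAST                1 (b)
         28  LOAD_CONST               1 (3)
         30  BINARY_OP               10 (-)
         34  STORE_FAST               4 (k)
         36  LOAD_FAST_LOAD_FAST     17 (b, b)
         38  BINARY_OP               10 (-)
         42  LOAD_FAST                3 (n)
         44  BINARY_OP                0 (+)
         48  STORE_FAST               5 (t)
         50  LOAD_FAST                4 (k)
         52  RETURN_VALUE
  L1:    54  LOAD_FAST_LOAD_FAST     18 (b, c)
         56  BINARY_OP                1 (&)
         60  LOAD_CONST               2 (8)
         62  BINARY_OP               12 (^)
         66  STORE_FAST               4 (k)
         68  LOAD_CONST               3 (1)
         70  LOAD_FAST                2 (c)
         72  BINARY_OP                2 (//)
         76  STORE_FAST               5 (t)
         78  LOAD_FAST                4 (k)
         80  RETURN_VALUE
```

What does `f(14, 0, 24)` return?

LOAD_FAST_LOAD_FAST b,c → push 0,24. Stack: [0, 24]
BINARY_OP % → 0 % 24 = 0. Stack: [0]
LOAD_FAST a → push 14. Stack: [0, 14]
BINARY_OP + → 0 + 14 = 14. Stack: [14]
STORE_FAST n → n=14. Stack: []
LOAD_FAST_LOAD_FAST b,a → push 0,14. Stack: [0, 14]
COMPARE_OP bool(==) → 0 vs 14 = False. Stack: [False]
POP_JUMP_IF_FALSE → pop False; jump. Stack: []
LOAD_FAST_LOAD_FAST b,c → push 0,24. Stack: [0, 24]
BINARY_OP & → 0 & 24 = 0. Stack: [0]
LOAD_CONST → push 8. Stack: [0, 8]
BINARY_OP ^ → 0 ^ 8 = 8. Stack: [8]
STORE_FAST k → k=8. Stack: []
LOAD_CONST → push 1. Stack: [1]
LOAD_FAST c → push 24. Stack: [1, 24]
BINARY_OP // → 1 // 24 = 0. Stack: [0]
STORE_FAST t → t=0. Stack: []
LOAD_FAST k → push 8. Stack: [8]
RETURN_VALUE → return 8.

8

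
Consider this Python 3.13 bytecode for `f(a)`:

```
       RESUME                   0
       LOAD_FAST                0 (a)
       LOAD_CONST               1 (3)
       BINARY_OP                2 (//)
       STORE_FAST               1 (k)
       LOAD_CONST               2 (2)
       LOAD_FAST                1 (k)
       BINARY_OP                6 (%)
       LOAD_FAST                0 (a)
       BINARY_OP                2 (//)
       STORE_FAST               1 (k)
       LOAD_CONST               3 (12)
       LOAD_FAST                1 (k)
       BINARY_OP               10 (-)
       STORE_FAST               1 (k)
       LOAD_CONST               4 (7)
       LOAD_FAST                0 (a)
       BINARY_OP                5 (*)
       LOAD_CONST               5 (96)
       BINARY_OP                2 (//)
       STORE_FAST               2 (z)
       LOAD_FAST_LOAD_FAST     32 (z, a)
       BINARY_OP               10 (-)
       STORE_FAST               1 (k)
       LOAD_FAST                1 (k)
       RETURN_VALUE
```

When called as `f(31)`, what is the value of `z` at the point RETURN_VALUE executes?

LOAD_FAST a → push 31. Stack: [31]
LOAD_CONST → push 3. Stack: [31, 3]
BINARY_OP // → 31 // 3 = 10. Stack: [10]
STORE_FAST k → k=10. Stack: []
LOAD_CONST → push 2. Stack: [2]
LOAD_FAST k → push 10. Stack: [2, 10]
BINARY_OP % → 2 % 10 = 2. Stack: [2]
LOAD_FAST a → push 31. Stack: [2, 31]
BINARY_OP // → 2 // 31 = 0. Stack: [0]
STORE_FAST k → k=0. Stack: []
LOAD_CONST → push 12. Stack: [12]
LOAD_FAST k → push 0. Stack: [12, 0]
BINARY_OP - → 12 - 0 = 12. Stack: [12]
STORE_FAST k → k=12. Stack: []
LOAD_CONST → push 7. Stack: [7]
LOAD_FAST a → push 31. Stack: [7, 31]
BINARY_OP * → 7 * 31 = 217. Stack: [217]
LOAD_CONST → push 96. Stack: [217, 96]
BINARY_OP // → 217 // 96 = 2. Stack: [2]
STORE_FAST z → z=2. Stack: []
LOAD_FAST_LOAD_FAST z,a → push 2,31. Stack: [2, 31]
BINARY_OP - → 2 - 31 = -29. Stack: [-29]
STORE_FAST k → k=-29. Stack: []
LOAD_FAST k → push -29. Stack: [-29]
RETURN_VALUE → return -29.

2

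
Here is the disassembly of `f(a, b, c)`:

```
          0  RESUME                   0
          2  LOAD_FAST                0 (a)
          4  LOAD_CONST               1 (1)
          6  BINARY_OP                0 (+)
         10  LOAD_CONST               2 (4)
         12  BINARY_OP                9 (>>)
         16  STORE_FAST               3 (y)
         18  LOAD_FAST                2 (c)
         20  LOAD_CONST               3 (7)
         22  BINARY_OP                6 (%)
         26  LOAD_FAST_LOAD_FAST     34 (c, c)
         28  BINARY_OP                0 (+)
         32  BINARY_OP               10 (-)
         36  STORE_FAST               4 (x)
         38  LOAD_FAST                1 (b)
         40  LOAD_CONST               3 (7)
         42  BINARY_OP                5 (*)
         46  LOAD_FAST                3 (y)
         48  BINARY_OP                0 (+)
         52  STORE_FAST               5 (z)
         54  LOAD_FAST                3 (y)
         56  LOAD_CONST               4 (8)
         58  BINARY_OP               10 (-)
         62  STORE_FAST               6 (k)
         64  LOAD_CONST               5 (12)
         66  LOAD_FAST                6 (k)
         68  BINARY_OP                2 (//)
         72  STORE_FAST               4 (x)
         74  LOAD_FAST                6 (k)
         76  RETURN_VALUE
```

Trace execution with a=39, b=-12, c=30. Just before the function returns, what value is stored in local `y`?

LOAD_FAST a → push 39. Stack: [39]
LOAD_CONST → push 1. Stack: [39, 1]
BINARY_OP + → 39 + 1 = 40. Stack: [40]
LOAD_CONST → push 4. Stack: [40, 4]
BINARY_OP >> → 40 >> 4 = 2. Stack: [2]
STORE_FAST y → y=2. Stack: []
LOAD_FAST c → push 30. Stack: [30]
LOAD_CONST → push 7. Stack: [30, 7]
BINARY_OP % → 30 % 7 = 2. Stack: [2]
LOAD_FAST_LOAD_FAST c,c → push 30,30. Stack: [2, 30, 30]
BINARY_OP + → 30 + 30 = 60. Stack: [2, 60]
BINARY_OP - → 2 - 60 = -58. Stack: [-58]
STORE_FAST x → x=-58. Stack: []
LOAD_FAST b → push -12. Stack: [-12]
LOAD_CONST → push 7. Stack: [-12, 7]
BINARY_OP * → -12 * 7 = -84. Stack: [-84]
LOAD_FAST y → push 2. Stack: [-84, 2]
BINARY_OP + → -84 + 2 = -82. Stack: [-82]
STORE_FAST z → z=-82. Stack: []
LOAD_FAST y → push 2. Stack: [2]
LOAD_CONST → push 8. Stack: [2, 8]
BINARY_OP - → 2 - 8 = -6. Stack: [-6]
STORE_FAST k → k=-6. Stack: []
LOAD_CONST → push 12. Stack: [12]
LOAD_FAST k → push -6. Stack: [12, -6]
BINARY_OP // → 12 // -6 = -2. Stack: [-2]
STORE_FAST x → x=-2. Stack: []
LOAD_FAST k → push -6. Stack: [-6]
RETURN_VALUE → return -6.

2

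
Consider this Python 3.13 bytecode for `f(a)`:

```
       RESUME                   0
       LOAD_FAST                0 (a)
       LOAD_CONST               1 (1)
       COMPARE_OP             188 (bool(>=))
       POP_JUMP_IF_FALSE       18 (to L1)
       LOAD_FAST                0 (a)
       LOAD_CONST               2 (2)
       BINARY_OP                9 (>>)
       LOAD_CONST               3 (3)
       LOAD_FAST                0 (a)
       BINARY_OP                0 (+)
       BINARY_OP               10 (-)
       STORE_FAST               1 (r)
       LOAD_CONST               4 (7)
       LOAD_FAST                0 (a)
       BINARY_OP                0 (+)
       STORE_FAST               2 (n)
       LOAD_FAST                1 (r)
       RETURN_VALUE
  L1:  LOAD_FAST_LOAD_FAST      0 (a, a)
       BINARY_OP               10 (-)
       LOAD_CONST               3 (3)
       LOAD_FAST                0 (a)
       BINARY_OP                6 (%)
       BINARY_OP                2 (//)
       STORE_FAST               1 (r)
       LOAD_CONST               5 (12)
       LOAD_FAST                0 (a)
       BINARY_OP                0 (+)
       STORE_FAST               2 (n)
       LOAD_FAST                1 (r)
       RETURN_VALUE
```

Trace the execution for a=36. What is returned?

-30

LOAD_FAST a → push 36. Stack: [36]
LOAD_CONST → push 1. Stack: [36, 1]
COMPARE_OP bool(>=) → 36 vs 1 = True. Stack: [True]
POP_JUMP_IF_FALSE → pop True; no jump. Stack: []
LOAD_FAST a → push 36. Stack: [36]
LOAD_CONST → push 2. Stack: [36, 2]
BINARY_OP >> → 36 >> 2 = 9. Stack: [9]
LOAD_CONST → push 3. Stack: [9, 3]
LOAD_FAST a → push 36. Stack: [9, 3, 36]
BINARY_OP + → 3 + 36 = 39. Stack: [9, 39]
BINARY_OP - → 9 - 39 = -30. Stack: [-30]
STORE_FAST r → r=-30. Stack: []
LOAD_CONST → push 7. Stack: [7]
LOAD_FAST a → push 36. Stack: [7, 36]
BINARY_OP + → 7 + 36 = 43. Stack: [43]
STORE_FAST n → n=43. Stack: []
LOAD_FAST r → push -30. Stack: [-30]
RETURN_VALUE → return -30.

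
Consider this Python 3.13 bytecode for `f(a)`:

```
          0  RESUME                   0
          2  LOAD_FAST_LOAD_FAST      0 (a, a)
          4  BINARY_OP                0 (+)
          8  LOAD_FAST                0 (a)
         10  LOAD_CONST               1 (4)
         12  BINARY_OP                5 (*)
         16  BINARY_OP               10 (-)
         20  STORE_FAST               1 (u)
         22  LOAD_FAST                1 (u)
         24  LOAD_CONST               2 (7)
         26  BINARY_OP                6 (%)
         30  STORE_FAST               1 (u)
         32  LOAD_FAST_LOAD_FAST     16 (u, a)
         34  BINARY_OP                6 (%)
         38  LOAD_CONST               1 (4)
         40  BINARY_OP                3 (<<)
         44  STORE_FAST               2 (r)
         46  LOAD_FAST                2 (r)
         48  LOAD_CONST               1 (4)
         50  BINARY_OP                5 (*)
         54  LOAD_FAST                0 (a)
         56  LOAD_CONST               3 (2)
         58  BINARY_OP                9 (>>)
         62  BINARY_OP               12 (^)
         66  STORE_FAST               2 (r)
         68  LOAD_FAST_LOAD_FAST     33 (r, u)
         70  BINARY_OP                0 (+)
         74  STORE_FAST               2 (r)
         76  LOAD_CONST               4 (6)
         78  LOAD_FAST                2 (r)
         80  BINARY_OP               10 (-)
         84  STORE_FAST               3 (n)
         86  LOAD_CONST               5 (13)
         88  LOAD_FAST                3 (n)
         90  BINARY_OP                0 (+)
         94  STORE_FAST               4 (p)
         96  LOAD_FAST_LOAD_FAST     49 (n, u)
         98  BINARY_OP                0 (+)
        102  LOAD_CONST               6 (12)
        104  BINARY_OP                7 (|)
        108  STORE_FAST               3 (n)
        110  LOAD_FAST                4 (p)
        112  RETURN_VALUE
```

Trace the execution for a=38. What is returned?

-55

LOAD_FAST_LOAD_FAST a,a → push 38,38. Stack: [38, 38]
BINARY_OP + → 38 + 38 = 76. Stack: [76]
LOAD_FAST a → push 38. Stack: [76, 38]
LOAD_CONST → push 4. Stack: [76, 38, 4]
BINARY_OP * → 38 * 4 = 152. Stack: [76, 152]
BINARY_OP - → 76 - 152 = -76. Stack: [-76]
STORE_FAST u → u=-76. Stack: []
LOAD_FAST u → push -76. Stack: [-76]
LOAD_CONST → push 7. Stack: [-76, 7]
BINARY_OP % → -76 % 7 = 1. Stack: [1]
STORE_FAST u → u=1. Stack: []
LOAD_FAST_LOAD_FAST u,a → push 1,38. Stack: [1, 38]
BINARY_OP % → 1 % 38 = 1. Stack: [1]
LOAD_CONST → push 4. Stack: [1, 4]
BINARY_OP << → 1 << 4 = 16. Stack: [16]
STORE_FAST r → r=16. Stack: []
LOAD_FAST r → push 16. Stack: [16]
LOAD_CONST → push 4. Stack: [16, 4]
BINARY_OP * → 16 * 4 = 64. Stack: [64]
LOAD_FAST a → push 38. Stack: [64, 38]
LOAD_CONST → push 2. Stack: [64, 38, 2]
BINARY_OP >> → 38 >> 2 = 9. Stack: [64, 9]
BINARY_OP ^ → 64 ^ 9 = 73. Stack: [73]
STORE_FAST r → r=73. Stack: []
LOAD_FAST_LOAD_FAST r,u → push 73,1. Stack: [73, 1]
BINARY_OP + → 73 + 1 = 74. Stack: [74]
STORE_FAST r → r=74. Stack: []
LOAD_CONST → push 6. Stack: [6]
LOAD_FAST r → push 74. Stack: [6, 74]
BINARY_OP - → 6 - 74 = -68. Stack: [-68]
STORE_FAST n → n=-68. Stack: []
LOAD_CONST → push 13. Stack: [13]
LOAD_FAST n → push -68. Stack: [13, -68]
BINARY_OP + → 13 + -68 = -55. Stack: [-55]
STORE_FAST p → p=-55. Stack: []
LOAD_FAST_LOAD_FAST n,u → push -68,1. Stack: [-68, 1]
BINARY_OP + → -68 + 1 = -67. Stack: [-67]
LOAD_CONST → push 12. Stack: [-67, 12]
BINARY_OP | → -67 | 12 = -67. Stack: [-67]
STORE_FAST n → n=-67. Stack: []
LOAD_FAST p → push -55. Stack: [-55]
RETURN_VALUE → return -55.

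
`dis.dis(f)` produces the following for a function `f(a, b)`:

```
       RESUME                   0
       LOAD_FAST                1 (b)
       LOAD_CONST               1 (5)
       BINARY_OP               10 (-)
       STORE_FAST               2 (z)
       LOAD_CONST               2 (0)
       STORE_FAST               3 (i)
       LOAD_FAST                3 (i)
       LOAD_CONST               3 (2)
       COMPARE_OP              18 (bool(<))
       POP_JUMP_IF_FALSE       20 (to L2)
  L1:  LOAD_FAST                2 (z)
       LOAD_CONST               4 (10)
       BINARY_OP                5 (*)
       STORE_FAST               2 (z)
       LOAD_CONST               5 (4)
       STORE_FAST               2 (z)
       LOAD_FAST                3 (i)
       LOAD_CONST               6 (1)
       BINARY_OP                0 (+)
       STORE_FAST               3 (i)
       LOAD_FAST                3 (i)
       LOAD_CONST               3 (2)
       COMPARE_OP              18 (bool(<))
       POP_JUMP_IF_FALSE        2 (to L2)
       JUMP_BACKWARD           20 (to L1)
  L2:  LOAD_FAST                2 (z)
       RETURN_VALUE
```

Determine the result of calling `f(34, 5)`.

LOAD_FAST b → push 5. Stack: [5]
LOAD_CONST → push 5. Stack: [5, 5]
BINARY_OP - → 5 - 5 = 0. Stack: [0]
STORE_FAST z → z=0. Stack: []
LOAD_CONST → push 0. Stack: [0]
STORE_FAST i → i=0. Stack: []
LOAD_FAST i → push 0. Stack: [0]
LOAD_CONST → push 2. Stack: [0, 2]
COMPARE_OP bool(<) → 0 vs 2 = True. Stack: [True]
POP_JUMP_IF_FALSE → pop True; no jump. Stack: []
LOAD_FAST z → push 0. Stack: [0]
LOAD_CONST → push 10. Stack: [0, 10]
BINARY_OP * → 0 * 10 = 0. Stack: [0]
STORE_FAST z → z=0. Stack: []
LOAD_CONST → push 4. Stack: [4]
STORE_FAST z → z=4. Stack: []
LOAD_FAST i → push 0. Stack: [0]
LOAD_CONST → push 1. Stack: [0, 1]
BINARY_OP + → 0 + 1 = 1. Stack: [1]
STORE_FAST i → i=1. Stack: []
LOAD_FAST i → push 1. Stack: [1]
LOAD_CONST → push 2. Stack: [1, 2]
COMPARE_OP bool(<) → 1 vs 2 = True. Stack: [True]
POP_JUMP_IF_FALSE → pop True; no jump. Stack: []
LOAD_FAST z → push 4. Stack: [4]
LOAD_CONST → push 10. Stack: [4, 10]
BINARY_OP * → 4 * 10 = 40. Stack: [40]
STORE_FAST z → z=40. Stack: []
LOAD_CONST → push 4. Stack: [4]
STORE_FAST z → z=4. Stack: []
LOAD_FAST i → push 1. Stack: [1]
LOAD_CONST → push 1. Stack: [1, 1]
BINARY_OP + → 1 + 1 = 2. Stack: [2]
STORE_FAST i → i=2. Stack: []
LOAD_FAST i → push 2. Stack: [2]
LOAD_CONST → push 2. Stack: [2, 2]
COMPARE_OP bool(<) → 2 vs 2 = False. Stack: [False]
POP_JUMP_IF_FALSE → pop False; jump. Stack: []
LOAD_FAST z → push 4. Stack: [4]
RETURN_VALUE → return 4.

4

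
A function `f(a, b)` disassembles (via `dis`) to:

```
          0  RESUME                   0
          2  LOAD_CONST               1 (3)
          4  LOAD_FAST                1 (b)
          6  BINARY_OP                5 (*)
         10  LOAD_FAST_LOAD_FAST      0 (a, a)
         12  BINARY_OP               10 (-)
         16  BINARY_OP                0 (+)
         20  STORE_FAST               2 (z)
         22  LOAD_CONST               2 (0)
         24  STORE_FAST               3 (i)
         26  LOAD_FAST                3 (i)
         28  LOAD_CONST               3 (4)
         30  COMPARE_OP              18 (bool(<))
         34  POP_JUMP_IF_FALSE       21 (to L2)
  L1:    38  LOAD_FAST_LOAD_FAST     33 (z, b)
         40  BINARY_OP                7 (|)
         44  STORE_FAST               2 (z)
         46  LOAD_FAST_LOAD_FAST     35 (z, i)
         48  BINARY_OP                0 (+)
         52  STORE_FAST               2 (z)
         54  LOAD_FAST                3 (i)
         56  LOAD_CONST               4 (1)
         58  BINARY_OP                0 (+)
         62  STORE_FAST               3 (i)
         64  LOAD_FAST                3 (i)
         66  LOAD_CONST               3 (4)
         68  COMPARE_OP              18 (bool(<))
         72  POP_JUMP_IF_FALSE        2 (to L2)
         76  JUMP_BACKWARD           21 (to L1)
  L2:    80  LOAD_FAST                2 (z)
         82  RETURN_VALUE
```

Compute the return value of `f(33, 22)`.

LOAD_CONST → push 3
LOAD_FAST b → push 22
BINARY_OP * → 3 * 22 = 66
LOAD_FAST_LOAD_FAST a,a → push 33,33
BINARY_OP - → 33 - 33 = 0
BINARY_OP + → 66 + 0 = 66
STORE_FAST z → z=66
LOAD_CONST → push 0
STORE_FAST i → i=0
LOAD_FAST i → push 0
LOAD_CONST → push 4
COMPARE_OP bool(<) → 0 vs 4 = True
POP_JUMP_IF_FALSE → pop True; no jump
LOAD_FAST_LOAD_FAST z,b → push 66,22
BINARY_OP | → 66 | 22 = 86
STORE_FAST z → z=86
LOAD_FAST_LOAD_FAST z,i → push 86,0
BINARY_OP + → 86 + 0 = 86
STORE_FAST z → z=86
LOAD_FAST i → push 0
LOAD_CONST → push 1
BINARY_OP + → 0 + 1 = 1
STORE_FAST i → i=1
LOAD_FAST i → push 1
LOAD_CONST → push 4
COMPARE_OP bool(<) → 1 vs 4 = True
POP_JUMP_IF_FALSE → pop True; no jump
LOAD_FAST_LOAD_FAST z,b → push 86,22
BINARY_OP | → 86 | 22 = 86
STORE_FAST z → z=86
LOAD_FAST_LOAD_FAST z,i → push 86,1
BINARY_OP + → 86 + 1 = 87
STORE_FAST z → z=87
LOAD_FAST i → push 1
LOAD_CONST → push 1
BINARY_OP + → 1 + 1 = 2
STORE_FAST i → i=2
LOAD_FAST i → push 2
LOAD_CONST → push 4
COMPARE_OP bool(<) → 2 vs 4 = True
POP_JUMP_IF_FALSE → pop True; no jump
LOAD_FAST_LOAD_FAST z,b → push 87,22
BINARY_OP | → 87 | 22 = 87
STORE_FAST z → z=87
LOAD_FAST_LOAD_FAST z,i → push 87,2
BINARY_OP + → 87 + 2 = 89
STORE_FAST z → z=89
LOAD_FAST i → push 2
LOAD_CONST → push 1
BINARY_OP + → 2 + 1 = 3
STORE_FAST i → i=3
LOAD_FAST i → push 3
LOAD_CONST → push 4
COMPARE_OP bool(<) → 3 vs 4 = True
POP_JUMP_IF_FALSE → pop True; no jump
LOAD_FAST_LOAD_FAST z,b → push 89,22
BINARY_OP | → 89 | 22 = 95
STORE_FAST z → z=95
LOAD_FAST_LOAD_FAST z,i → push 95,3
BINARY_OP + → 95 + 3 = 98
STORE_FAST z → z=98
LOAD_FAST i → push 3
LOAD_CONST → push 1
BINARY_OP + → 3 + 1 = 4
STORE_FAST i → i=4
LOAD_FAST i → push 4
LOAD_CONST → push 4
COMPARE_OP bool(<) → 4 vs 4 = False
POP_JUMP_IF_FALSE → pop False; jump
LOAD_FAST z → push 98
RETURN_VALUE → return 98.

98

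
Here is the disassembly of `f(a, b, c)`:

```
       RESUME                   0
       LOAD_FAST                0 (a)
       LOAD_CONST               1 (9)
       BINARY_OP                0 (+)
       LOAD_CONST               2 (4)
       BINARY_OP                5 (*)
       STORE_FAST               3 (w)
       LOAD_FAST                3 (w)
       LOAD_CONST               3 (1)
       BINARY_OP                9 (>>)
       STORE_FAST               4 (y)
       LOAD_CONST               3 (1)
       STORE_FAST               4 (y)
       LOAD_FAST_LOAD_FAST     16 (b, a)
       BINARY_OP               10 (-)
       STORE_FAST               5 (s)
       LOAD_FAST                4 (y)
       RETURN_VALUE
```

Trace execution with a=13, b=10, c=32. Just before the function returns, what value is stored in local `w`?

88

LOAD_FAST a → push 13. Stack: [13]
LOAD_CONST → push 9. Stack: [13, 9]
BINARY_OP + → 13 + 9 = 22. Stack: [22]
LOAD_CONST → push 4. Stack: [22, 4]
BINARY_OP * → 22 * 4 = 88. Stack: [88]
STORE_FAST w → w=88. Stack: []
LOAD_FAST w → push 88. Stack: [88]
LOAD_CONST → push 1. Stack: [88, 1]
BINARY_OP >> → 88 >> 1 = 44. Stack: [44]
STORE_FAST y → y=44. Stack: []
LOAD_CONST → push 1. Stack: [1]
STORE_FAST y → y=1. Stack: []
LOAD_FAST_LOAD_FAST b,a → push 10,13. Stack: [10, 13]
BINARY_OP - → 10 - 13 = -3. Stack: [-3]
STORE_FAST s → s=-3. Stack: []
LOAD_FAST y → push 1. Stack: [1]
RETURN_VALUE → return 1.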